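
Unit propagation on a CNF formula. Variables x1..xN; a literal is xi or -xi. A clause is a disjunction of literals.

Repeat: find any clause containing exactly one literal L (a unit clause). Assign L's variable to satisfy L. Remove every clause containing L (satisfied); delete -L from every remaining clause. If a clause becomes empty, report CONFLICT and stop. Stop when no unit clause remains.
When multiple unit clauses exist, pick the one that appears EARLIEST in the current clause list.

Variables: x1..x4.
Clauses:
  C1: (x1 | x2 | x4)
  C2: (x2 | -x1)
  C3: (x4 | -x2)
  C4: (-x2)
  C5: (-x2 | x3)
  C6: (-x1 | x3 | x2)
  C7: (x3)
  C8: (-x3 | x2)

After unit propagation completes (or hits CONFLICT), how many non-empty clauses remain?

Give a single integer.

unit clause [-2] forces x2=F; simplify:
  drop 2 from [1, 2, 4] -> [1, 4]
  drop 2 from [2, -1] -> [-1]
  drop 2 from [-1, 3, 2] -> [-1, 3]
  drop 2 from [-3, 2] -> [-3]
  satisfied 3 clause(s); 5 remain; assigned so far: [2]
unit clause [-1] forces x1=F; simplify:
  drop 1 from [1, 4] -> [4]
  satisfied 2 clause(s); 3 remain; assigned so far: [1, 2]
unit clause [4] forces x4=T; simplify:
  satisfied 1 clause(s); 2 remain; assigned so far: [1, 2, 4]
unit clause [3] forces x3=T; simplify:
  drop -3 from [-3] -> [] (empty!)
  satisfied 1 clause(s); 1 remain; assigned so far: [1, 2, 3, 4]
CONFLICT (empty clause)

Answer: 0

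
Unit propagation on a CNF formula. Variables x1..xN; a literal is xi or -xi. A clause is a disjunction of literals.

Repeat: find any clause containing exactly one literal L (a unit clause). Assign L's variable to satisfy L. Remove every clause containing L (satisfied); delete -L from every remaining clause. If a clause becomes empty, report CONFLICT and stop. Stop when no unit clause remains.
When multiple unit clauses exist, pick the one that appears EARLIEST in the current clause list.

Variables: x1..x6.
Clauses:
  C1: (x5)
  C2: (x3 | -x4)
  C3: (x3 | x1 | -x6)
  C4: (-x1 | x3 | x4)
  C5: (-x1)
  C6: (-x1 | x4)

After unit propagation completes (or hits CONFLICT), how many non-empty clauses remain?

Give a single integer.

Answer: 2

Derivation:
unit clause [5] forces x5=T; simplify:
  satisfied 1 clause(s); 5 remain; assigned so far: [5]
unit clause [-1] forces x1=F; simplify:
  drop 1 from [3, 1, -6] -> [3, -6]
  satisfied 3 clause(s); 2 remain; assigned so far: [1, 5]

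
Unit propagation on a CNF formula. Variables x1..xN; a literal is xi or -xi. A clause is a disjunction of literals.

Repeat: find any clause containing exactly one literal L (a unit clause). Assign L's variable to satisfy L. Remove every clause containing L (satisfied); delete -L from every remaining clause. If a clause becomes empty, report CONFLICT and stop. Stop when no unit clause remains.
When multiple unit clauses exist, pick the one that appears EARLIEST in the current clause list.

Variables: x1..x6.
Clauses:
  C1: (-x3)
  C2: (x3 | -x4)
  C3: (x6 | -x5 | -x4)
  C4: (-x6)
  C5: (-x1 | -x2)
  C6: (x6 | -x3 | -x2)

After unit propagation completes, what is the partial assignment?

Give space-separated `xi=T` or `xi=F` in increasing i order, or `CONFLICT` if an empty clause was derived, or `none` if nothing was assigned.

Answer: x3=F x4=F x6=F

Derivation:
unit clause [-3] forces x3=F; simplify:
  drop 3 from [3, -4] -> [-4]
  satisfied 2 clause(s); 4 remain; assigned so far: [3]
unit clause [-4] forces x4=F; simplify:
  satisfied 2 clause(s); 2 remain; assigned so far: [3, 4]
unit clause [-6] forces x6=F; simplify:
  satisfied 1 clause(s); 1 remain; assigned so far: [3, 4, 6]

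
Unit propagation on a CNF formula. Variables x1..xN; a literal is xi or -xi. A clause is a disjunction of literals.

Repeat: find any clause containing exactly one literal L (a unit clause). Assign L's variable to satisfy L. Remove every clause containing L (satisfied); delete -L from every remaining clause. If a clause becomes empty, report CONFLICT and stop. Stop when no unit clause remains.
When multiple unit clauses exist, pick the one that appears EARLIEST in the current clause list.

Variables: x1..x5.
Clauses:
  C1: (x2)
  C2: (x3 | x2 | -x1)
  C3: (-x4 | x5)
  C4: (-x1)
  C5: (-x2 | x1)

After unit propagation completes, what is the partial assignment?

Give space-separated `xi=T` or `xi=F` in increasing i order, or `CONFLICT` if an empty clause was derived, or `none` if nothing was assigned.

Answer: CONFLICT

Derivation:
unit clause [2] forces x2=T; simplify:
  drop -2 from [-2, 1] -> [1]
  satisfied 2 clause(s); 3 remain; assigned so far: [2]
unit clause [-1] forces x1=F; simplify:
  drop 1 from [1] -> [] (empty!)
  satisfied 1 clause(s); 2 remain; assigned so far: [1, 2]
CONFLICT (empty clause)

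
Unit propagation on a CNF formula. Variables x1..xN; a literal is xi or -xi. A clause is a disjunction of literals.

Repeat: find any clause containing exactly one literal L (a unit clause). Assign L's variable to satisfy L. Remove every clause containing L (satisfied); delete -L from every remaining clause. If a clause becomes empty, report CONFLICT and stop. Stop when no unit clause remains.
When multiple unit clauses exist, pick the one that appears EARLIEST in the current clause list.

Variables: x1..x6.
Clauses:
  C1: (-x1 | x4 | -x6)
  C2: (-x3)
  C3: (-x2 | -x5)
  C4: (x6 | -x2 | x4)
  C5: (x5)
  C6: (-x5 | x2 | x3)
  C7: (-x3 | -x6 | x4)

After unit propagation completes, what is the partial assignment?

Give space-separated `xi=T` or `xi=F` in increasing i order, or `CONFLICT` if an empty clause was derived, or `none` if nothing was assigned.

Answer: CONFLICT

Derivation:
unit clause [-3] forces x3=F; simplify:
  drop 3 from [-5, 2, 3] -> [-5, 2]
  satisfied 2 clause(s); 5 remain; assigned so far: [3]
unit clause [5] forces x5=T; simplify:
  drop -5 from [-2, -5] -> [-2]
  drop -5 from [-5, 2] -> [2]
  satisfied 1 clause(s); 4 remain; assigned so far: [3, 5]
unit clause [-2] forces x2=F; simplify:
  drop 2 from [2] -> [] (empty!)
  satisfied 2 clause(s); 2 remain; assigned so far: [2, 3, 5]
CONFLICT (empty clause)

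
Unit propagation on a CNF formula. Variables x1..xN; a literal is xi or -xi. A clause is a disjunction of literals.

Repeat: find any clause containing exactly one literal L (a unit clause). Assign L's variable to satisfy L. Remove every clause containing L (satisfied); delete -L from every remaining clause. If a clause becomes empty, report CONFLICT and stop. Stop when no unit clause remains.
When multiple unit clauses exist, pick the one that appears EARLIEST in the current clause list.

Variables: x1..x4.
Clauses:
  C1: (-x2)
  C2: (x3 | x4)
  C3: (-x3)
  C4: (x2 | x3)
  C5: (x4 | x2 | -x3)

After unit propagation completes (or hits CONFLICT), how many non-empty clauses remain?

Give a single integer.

unit clause [-2] forces x2=F; simplify:
  drop 2 from [2, 3] -> [3]
  drop 2 from [4, 2, -3] -> [4, -3]
  satisfied 1 clause(s); 4 remain; assigned so far: [2]
unit clause [-3] forces x3=F; simplify:
  drop 3 from [3, 4] -> [4]
  drop 3 from [3] -> [] (empty!)
  satisfied 2 clause(s); 2 remain; assigned so far: [2, 3]
CONFLICT (empty clause)

Answer: 1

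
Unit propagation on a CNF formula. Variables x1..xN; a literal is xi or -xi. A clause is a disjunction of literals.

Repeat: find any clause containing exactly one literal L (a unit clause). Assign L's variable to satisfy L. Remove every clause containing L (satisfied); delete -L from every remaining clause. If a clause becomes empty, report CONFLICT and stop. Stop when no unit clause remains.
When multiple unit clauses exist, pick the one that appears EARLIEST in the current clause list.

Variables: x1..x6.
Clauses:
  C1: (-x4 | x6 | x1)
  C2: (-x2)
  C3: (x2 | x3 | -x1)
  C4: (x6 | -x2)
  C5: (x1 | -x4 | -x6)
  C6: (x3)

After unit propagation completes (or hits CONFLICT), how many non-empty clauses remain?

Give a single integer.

Answer: 2

Derivation:
unit clause [-2] forces x2=F; simplify:
  drop 2 from [2, 3, -1] -> [3, -1]
  satisfied 2 clause(s); 4 remain; assigned so far: [2]
unit clause [3] forces x3=T; simplify:
  satisfied 2 clause(s); 2 remain; assigned so far: [2, 3]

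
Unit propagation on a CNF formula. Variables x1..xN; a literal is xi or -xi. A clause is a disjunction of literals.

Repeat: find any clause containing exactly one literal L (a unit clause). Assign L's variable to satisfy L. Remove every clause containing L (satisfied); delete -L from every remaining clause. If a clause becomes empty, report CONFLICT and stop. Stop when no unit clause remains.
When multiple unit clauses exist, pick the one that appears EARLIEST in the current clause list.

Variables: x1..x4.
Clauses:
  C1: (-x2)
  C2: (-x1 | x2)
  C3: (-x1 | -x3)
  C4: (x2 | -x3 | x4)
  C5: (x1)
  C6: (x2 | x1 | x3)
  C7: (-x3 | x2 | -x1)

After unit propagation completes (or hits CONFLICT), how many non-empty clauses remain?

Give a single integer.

unit clause [-2] forces x2=F; simplify:
  drop 2 from [-1, 2] -> [-1]
  drop 2 from [2, -3, 4] -> [-3, 4]
  drop 2 from [2, 1, 3] -> [1, 3]
  drop 2 from [-3, 2, -1] -> [-3, -1]
  satisfied 1 clause(s); 6 remain; assigned so far: [2]
unit clause [-1] forces x1=F; simplify:
  drop 1 from [1] -> [] (empty!)
  drop 1 from [1, 3] -> [3]
  satisfied 3 clause(s); 3 remain; assigned so far: [1, 2]
CONFLICT (empty clause)

Answer: 2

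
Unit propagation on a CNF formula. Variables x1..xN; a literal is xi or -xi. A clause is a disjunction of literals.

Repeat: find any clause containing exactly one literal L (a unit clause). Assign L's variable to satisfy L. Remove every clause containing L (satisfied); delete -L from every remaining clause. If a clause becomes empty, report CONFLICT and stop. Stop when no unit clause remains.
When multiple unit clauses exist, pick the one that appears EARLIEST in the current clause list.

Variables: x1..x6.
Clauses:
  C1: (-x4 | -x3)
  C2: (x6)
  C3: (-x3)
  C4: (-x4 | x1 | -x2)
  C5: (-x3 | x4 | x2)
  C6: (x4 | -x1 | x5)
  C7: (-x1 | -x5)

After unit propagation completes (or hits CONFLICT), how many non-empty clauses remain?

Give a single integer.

Answer: 3

Derivation:
unit clause [6] forces x6=T; simplify:
  satisfied 1 clause(s); 6 remain; assigned so far: [6]
unit clause [-3] forces x3=F; simplify:
  satisfied 3 clause(s); 3 remain; assigned so far: [3, 6]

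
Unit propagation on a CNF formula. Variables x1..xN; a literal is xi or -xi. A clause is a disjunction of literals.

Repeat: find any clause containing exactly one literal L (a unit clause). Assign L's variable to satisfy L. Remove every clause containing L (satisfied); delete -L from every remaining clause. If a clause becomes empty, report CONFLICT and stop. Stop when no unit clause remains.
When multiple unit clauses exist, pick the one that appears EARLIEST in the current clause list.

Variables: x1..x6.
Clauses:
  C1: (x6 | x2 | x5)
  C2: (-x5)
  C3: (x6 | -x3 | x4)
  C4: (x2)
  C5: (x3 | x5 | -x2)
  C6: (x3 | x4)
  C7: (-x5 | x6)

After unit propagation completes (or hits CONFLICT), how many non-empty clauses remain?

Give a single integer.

Answer: 1

Derivation:
unit clause [-5] forces x5=F; simplify:
  drop 5 from [6, 2, 5] -> [6, 2]
  drop 5 from [3, 5, -2] -> [3, -2]
  satisfied 2 clause(s); 5 remain; assigned so far: [5]
unit clause [2] forces x2=T; simplify:
  drop -2 from [3, -2] -> [3]
  satisfied 2 clause(s); 3 remain; assigned so far: [2, 5]
unit clause [3] forces x3=T; simplify:
  drop -3 from [6, -3, 4] -> [6, 4]
  satisfied 2 clause(s); 1 remain; assigned so far: [2, 3, 5]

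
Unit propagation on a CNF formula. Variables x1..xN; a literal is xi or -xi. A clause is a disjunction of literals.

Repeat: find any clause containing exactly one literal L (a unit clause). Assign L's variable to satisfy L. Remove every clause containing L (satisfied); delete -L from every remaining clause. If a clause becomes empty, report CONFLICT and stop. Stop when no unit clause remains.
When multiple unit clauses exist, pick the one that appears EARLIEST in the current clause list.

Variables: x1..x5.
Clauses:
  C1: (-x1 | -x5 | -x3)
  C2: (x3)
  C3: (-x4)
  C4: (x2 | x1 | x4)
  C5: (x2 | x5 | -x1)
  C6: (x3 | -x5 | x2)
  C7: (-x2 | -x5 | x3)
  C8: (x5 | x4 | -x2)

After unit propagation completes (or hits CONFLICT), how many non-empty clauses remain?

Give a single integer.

Answer: 4

Derivation:
unit clause [3] forces x3=T; simplify:
  drop -3 from [-1, -5, -3] -> [-1, -5]
  satisfied 3 clause(s); 5 remain; assigned so far: [3]
unit clause [-4] forces x4=F; simplify:
  drop 4 from [2, 1, 4] -> [2, 1]
  drop 4 from [5, 4, -2] -> [5, -2]
  satisfied 1 clause(s); 4 remain; assigned so far: [3, 4]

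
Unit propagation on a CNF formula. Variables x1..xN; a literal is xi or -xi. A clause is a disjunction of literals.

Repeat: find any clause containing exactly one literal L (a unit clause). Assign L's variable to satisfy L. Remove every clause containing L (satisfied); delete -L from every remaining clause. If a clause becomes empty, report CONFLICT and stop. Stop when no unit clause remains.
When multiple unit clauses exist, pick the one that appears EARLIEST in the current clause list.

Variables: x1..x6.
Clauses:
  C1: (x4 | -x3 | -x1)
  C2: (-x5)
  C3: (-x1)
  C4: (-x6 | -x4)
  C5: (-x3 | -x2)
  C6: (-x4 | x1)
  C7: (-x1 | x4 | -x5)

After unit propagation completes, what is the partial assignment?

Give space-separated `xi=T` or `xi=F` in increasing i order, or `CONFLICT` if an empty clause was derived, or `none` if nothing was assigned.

Answer: x1=F x4=F x5=F

Derivation:
unit clause [-5] forces x5=F; simplify:
  satisfied 2 clause(s); 5 remain; assigned so far: [5]
unit clause [-1] forces x1=F; simplify:
  drop 1 from [-4, 1] -> [-4]
  satisfied 2 clause(s); 3 remain; assigned so far: [1, 5]
unit clause [-4] forces x4=F; simplify:
  satisfied 2 clause(s); 1 remain; assigned so far: [1, 4, 5]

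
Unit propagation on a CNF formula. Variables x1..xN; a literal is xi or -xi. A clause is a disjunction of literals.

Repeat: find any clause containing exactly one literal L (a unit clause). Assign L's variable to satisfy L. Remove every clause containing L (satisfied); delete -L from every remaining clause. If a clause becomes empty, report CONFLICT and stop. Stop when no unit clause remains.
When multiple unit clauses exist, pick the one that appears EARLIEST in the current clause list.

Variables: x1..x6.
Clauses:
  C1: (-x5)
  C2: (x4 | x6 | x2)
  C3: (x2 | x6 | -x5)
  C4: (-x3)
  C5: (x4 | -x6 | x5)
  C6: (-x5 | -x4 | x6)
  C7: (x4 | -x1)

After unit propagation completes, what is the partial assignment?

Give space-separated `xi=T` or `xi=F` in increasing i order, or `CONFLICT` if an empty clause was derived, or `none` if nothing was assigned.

Answer: x3=F x5=F

Derivation:
unit clause [-5] forces x5=F; simplify:
  drop 5 from [4, -6, 5] -> [4, -6]
  satisfied 3 clause(s); 4 remain; assigned so far: [5]
unit clause [-3] forces x3=F; simplify:
  satisfied 1 clause(s); 3 remain; assigned so far: [3, 5]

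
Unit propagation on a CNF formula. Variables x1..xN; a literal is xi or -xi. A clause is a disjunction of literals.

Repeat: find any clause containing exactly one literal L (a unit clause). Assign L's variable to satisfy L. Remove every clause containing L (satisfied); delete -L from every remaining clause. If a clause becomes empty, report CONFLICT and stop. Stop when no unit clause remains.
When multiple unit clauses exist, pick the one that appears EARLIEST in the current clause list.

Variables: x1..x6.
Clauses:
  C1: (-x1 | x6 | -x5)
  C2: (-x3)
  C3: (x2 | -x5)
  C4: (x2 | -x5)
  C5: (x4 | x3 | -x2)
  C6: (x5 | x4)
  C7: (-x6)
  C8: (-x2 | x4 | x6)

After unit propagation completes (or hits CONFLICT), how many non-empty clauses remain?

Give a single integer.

unit clause [-3] forces x3=F; simplify:
  drop 3 from [4, 3, -2] -> [4, -2]
  satisfied 1 clause(s); 7 remain; assigned so far: [3]
unit clause [-6] forces x6=F; simplify:
  drop 6 from [-1, 6, -5] -> [-1, -5]
  drop 6 from [-2, 4, 6] -> [-2, 4]
  satisfied 1 clause(s); 6 remain; assigned so far: [3, 6]

Answer: 6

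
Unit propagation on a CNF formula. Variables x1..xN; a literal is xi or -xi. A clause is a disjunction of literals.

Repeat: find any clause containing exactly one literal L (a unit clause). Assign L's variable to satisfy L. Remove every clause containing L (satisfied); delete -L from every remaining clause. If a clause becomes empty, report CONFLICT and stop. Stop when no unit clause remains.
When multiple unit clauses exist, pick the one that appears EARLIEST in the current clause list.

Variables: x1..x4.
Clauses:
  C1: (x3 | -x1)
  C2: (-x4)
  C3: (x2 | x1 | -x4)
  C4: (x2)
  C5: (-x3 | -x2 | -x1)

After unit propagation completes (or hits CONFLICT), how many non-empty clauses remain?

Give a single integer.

unit clause [-4] forces x4=F; simplify:
  satisfied 2 clause(s); 3 remain; assigned so far: [4]
unit clause [2] forces x2=T; simplify:
  drop -2 from [-3, -2, -1] -> [-3, -1]
  satisfied 1 clause(s); 2 remain; assigned so far: [2, 4]

Answer: 2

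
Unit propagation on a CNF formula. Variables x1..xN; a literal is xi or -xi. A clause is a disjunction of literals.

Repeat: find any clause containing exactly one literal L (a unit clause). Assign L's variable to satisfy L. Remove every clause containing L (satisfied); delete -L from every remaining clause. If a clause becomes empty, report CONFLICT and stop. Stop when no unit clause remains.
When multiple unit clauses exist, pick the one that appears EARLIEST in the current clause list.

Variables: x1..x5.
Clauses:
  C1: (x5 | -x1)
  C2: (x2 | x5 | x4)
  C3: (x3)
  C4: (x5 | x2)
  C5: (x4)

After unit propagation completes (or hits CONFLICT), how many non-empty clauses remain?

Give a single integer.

Answer: 2

Derivation:
unit clause [3] forces x3=T; simplify:
  satisfied 1 clause(s); 4 remain; assigned so far: [3]
unit clause [4] forces x4=T; simplify:
  satisfied 2 clause(s); 2 remain; assigned so far: [3, 4]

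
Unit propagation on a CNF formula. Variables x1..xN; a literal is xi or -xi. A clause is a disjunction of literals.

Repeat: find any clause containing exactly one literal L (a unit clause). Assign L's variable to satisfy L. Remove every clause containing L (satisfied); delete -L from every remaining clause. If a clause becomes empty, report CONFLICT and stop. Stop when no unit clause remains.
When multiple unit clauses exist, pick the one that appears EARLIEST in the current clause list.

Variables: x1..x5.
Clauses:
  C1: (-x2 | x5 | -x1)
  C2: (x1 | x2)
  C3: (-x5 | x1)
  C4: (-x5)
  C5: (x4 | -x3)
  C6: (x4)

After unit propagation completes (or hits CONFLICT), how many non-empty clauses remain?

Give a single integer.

unit clause [-5] forces x5=F; simplify:
  drop 5 from [-2, 5, -1] -> [-2, -1]
  satisfied 2 clause(s); 4 remain; assigned so far: [5]
unit clause [4] forces x4=T; simplify:
  satisfied 2 clause(s); 2 remain; assigned so far: [4, 5]

Answer: 2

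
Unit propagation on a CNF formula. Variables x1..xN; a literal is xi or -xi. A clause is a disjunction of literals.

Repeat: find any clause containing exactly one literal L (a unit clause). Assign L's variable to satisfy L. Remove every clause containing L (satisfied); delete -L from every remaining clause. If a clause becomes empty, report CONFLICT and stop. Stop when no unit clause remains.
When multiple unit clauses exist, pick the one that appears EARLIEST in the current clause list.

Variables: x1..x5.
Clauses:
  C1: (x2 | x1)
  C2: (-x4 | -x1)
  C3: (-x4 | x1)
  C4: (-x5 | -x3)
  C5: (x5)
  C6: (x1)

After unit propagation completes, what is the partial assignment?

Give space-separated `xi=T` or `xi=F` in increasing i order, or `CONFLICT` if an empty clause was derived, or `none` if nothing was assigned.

Answer: x1=T x3=F x4=F x5=T

Derivation:
unit clause [5] forces x5=T; simplify:
  drop -5 from [-5, -3] -> [-3]
  satisfied 1 clause(s); 5 remain; assigned so far: [5]
unit clause [-3] forces x3=F; simplify:
  satisfied 1 clause(s); 4 remain; assigned so far: [3, 5]
unit clause [1] forces x1=T; simplify:
  drop -1 from [-4, -1] -> [-4]
  satisfied 3 clause(s); 1 remain; assigned so far: [1, 3, 5]
unit clause [-4] forces x4=F; simplify:
  satisfied 1 clause(s); 0 remain; assigned so far: [1, 3, 4, 5]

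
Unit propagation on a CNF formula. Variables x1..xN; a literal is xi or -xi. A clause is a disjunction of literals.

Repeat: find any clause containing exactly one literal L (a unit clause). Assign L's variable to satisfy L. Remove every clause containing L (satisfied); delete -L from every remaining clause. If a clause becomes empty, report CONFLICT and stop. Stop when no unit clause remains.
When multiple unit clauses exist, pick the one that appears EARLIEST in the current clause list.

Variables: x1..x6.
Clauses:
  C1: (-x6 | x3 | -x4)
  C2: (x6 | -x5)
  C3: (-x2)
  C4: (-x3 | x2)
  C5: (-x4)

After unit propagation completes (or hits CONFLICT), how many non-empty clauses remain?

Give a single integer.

Answer: 1

Derivation:
unit clause [-2] forces x2=F; simplify:
  drop 2 from [-3, 2] -> [-3]
  satisfied 1 clause(s); 4 remain; assigned so far: [2]
unit clause [-3] forces x3=F; simplify:
  drop 3 from [-6, 3, -4] -> [-6, -4]
  satisfied 1 clause(s); 3 remain; assigned so far: [2, 3]
unit clause [-4] forces x4=F; simplify:
  satisfied 2 clause(s); 1 remain; assigned so far: [2, 3, 4]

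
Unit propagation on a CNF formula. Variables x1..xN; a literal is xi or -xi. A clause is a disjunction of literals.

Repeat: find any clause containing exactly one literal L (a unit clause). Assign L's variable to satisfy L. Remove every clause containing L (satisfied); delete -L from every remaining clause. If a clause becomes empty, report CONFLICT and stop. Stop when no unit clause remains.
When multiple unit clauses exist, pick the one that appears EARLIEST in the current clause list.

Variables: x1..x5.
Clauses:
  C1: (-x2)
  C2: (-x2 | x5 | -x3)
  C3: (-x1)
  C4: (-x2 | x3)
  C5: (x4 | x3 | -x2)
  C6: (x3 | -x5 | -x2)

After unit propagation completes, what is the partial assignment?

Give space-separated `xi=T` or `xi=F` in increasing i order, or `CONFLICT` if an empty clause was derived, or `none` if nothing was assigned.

Answer: x1=F x2=F

Derivation:
unit clause [-2] forces x2=F; simplify:
  satisfied 5 clause(s); 1 remain; assigned so far: [2]
unit clause [-1] forces x1=F; simplify:
  satisfied 1 clause(s); 0 remain; assigned so far: [1, 2]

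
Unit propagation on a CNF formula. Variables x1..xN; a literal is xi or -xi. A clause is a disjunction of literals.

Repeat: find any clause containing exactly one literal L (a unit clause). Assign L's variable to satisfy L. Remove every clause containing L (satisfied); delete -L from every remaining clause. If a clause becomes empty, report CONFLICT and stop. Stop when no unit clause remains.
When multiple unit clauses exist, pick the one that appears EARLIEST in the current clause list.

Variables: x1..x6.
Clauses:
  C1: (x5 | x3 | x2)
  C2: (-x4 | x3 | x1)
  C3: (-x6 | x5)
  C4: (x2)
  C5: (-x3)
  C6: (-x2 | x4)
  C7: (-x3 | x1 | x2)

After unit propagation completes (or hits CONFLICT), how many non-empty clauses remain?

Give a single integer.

unit clause [2] forces x2=T; simplify:
  drop -2 from [-2, 4] -> [4]
  satisfied 3 clause(s); 4 remain; assigned so far: [2]
unit clause [-3] forces x3=F; simplify:
  drop 3 from [-4, 3, 1] -> [-4, 1]
  satisfied 1 clause(s); 3 remain; assigned so far: [2, 3]
unit clause [4] forces x4=T; simplify:
  drop -4 from [-4, 1] -> [1]
  satisfied 1 clause(s); 2 remain; assigned so far: [2, 3, 4]
unit clause [1] forces x1=T; simplify:
  satisfied 1 clause(s); 1 remain; assigned so far: [1, 2, 3, 4]

Answer: 1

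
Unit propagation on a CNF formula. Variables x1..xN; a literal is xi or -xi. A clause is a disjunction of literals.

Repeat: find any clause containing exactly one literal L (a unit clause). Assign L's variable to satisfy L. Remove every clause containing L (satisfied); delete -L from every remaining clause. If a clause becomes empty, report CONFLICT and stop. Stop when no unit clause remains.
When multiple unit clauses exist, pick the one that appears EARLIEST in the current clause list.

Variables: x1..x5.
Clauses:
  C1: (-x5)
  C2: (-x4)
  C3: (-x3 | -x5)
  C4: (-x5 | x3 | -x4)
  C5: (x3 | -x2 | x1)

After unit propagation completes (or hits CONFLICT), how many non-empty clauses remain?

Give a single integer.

Answer: 1

Derivation:
unit clause [-5] forces x5=F; simplify:
  satisfied 3 clause(s); 2 remain; assigned so far: [5]
unit clause [-4] forces x4=F; simplify:
  satisfied 1 clause(s); 1 remain; assigned so far: [4, 5]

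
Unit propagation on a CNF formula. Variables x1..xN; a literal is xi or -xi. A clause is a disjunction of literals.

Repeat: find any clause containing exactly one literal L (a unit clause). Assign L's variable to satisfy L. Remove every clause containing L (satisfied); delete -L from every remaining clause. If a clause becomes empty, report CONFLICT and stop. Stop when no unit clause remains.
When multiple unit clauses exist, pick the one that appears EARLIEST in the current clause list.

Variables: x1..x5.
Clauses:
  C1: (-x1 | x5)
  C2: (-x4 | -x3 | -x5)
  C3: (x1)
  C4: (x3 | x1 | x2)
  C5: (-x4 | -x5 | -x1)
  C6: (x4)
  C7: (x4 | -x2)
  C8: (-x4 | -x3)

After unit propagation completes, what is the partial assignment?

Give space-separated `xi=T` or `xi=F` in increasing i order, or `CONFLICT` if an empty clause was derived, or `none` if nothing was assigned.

unit clause [1] forces x1=T; simplify:
  drop -1 from [-1, 5] -> [5]
  drop -1 from [-4, -5, -1] -> [-4, -5]
  satisfied 2 clause(s); 6 remain; assigned so far: [1]
unit clause [5] forces x5=T; simplify:
  drop -5 from [-4, -3, -5] -> [-4, -3]
  drop -5 from [-4, -5] -> [-4]
  satisfied 1 clause(s); 5 remain; assigned so far: [1, 5]
unit clause [-4] forces x4=F; simplify:
  drop 4 from [4] -> [] (empty!)
  drop 4 from [4, -2] -> [-2]
  satisfied 3 clause(s); 2 remain; assigned so far: [1, 4, 5]
CONFLICT (empty clause)

Answer: CONFLICT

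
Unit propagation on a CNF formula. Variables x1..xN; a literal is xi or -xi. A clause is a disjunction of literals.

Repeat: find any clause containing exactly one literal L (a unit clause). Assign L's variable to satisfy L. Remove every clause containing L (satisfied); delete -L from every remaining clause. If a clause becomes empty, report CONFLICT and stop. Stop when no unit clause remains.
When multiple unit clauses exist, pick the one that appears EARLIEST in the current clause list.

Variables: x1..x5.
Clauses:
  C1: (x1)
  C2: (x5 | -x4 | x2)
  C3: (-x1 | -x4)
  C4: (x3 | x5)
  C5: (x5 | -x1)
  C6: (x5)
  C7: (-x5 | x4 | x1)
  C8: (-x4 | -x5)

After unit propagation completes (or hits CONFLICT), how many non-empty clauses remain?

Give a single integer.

Answer: 0

Derivation:
unit clause [1] forces x1=T; simplify:
  drop -1 from [-1, -4] -> [-4]
  drop -1 from [5, -1] -> [5]
  satisfied 2 clause(s); 6 remain; assigned so far: [1]
unit clause [-4] forces x4=F; simplify:
  satisfied 3 clause(s); 3 remain; assigned so far: [1, 4]
unit clause [5] forces x5=T; simplify:
  satisfied 3 clause(s); 0 remain; assigned so far: [1, 4, 5]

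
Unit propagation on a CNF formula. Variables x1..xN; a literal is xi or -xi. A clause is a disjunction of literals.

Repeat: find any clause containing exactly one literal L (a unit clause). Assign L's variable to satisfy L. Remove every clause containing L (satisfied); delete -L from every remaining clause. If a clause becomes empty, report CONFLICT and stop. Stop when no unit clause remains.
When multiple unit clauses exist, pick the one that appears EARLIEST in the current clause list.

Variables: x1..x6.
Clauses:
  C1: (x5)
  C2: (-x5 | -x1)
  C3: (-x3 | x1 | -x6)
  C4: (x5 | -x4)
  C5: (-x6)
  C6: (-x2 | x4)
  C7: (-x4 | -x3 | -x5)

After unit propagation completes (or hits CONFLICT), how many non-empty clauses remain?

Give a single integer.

Answer: 2

Derivation:
unit clause [5] forces x5=T; simplify:
  drop -5 from [-5, -1] -> [-1]
  drop -5 from [-4, -3, -5] -> [-4, -3]
  satisfied 2 clause(s); 5 remain; assigned so far: [5]
unit clause [-1] forces x1=F; simplify:
  drop 1 from [-3, 1, -6] -> [-3, -6]
  satisfied 1 clause(s); 4 remain; assigned so far: [1, 5]
unit clause [-6] forces x6=F; simplify:
  satisfied 2 clause(s); 2 remain; assigned so far: [1, 5, 6]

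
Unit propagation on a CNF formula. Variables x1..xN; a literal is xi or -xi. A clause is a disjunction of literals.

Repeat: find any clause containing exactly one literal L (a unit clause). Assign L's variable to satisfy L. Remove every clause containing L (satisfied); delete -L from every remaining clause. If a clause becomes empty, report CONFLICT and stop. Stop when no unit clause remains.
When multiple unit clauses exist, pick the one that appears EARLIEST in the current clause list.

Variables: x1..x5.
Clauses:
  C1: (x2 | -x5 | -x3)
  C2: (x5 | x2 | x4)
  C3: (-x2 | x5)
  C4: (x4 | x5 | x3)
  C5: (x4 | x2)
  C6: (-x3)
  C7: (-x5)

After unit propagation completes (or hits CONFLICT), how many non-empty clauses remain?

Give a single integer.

unit clause [-3] forces x3=F; simplify:
  drop 3 from [4, 5, 3] -> [4, 5]
  satisfied 2 clause(s); 5 remain; assigned so far: [3]
unit clause [-5] forces x5=F; simplify:
  drop 5 from [5, 2, 4] -> [2, 4]
  drop 5 from [-2, 5] -> [-2]
  drop 5 from [4, 5] -> [4]
  satisfied 1 clause(s); 4 remain; assigned so far: [3, 5]
unit clause [-2] forces x2=F; simplify:
  drop 2 from [2, 4] -> [4]
  drop 2 from [4, 2] -> [4]
  satisfied 1 clause(s); 3 remain; assigned so far: [2, 3, 5]
unit clause [4] forces x4=T; simplify:
  satisfied 3 clause(s); 0 remain; assigned so far: [2, 3, 4, 5]

Answer: 0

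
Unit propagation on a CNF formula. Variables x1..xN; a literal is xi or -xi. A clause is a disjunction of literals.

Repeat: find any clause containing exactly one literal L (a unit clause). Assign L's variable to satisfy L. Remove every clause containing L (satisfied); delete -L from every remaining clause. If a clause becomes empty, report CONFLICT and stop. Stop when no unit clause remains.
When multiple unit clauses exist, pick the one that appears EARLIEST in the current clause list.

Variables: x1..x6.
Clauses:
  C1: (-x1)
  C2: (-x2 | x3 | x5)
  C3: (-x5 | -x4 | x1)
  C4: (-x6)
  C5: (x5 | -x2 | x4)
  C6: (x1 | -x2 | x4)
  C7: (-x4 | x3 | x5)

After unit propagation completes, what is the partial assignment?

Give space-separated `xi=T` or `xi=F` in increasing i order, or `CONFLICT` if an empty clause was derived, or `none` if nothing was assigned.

Answer: x1=F x6=F

Derivation:
unit clause [-1] forces x1=F; simplify:
  drop 1 from [-5, -4, 1] -> [-5, -4]
  drop 1 from [1, -2, 4] -> [-2, 4]
  satisfied 1 clause(s); 6 remain; assigned so far: [1]
unit clause [-6] forces x6=F; simplify:
  satisfied 1 clause(s); 5 remain; assigned so far: [1, 6]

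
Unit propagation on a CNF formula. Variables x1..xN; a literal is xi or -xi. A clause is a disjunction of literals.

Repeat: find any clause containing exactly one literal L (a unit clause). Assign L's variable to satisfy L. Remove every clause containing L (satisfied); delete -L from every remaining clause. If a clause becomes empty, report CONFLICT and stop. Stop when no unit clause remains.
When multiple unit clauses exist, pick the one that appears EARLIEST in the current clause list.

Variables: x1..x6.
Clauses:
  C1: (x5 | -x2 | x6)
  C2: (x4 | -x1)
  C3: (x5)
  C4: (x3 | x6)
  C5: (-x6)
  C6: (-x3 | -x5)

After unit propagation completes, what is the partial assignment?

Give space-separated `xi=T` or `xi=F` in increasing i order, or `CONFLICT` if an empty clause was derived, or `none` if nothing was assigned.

Answer: CONFLICT

Derivation:
unit clause [5] forces x5=T; simplify:
  drop -5 from [-3, -5] -> [-3]
  satisfied 2 clause(s); 4 remain; assigned so far: [5]
unit clause [-6] forces x6=F; simplify:
  drop 6 from [3, 6] -> [3]
  satisfied 1 clause(s); 3 remain; assigned so far: [5, 6]
unit clause [3] forces x3=T; simplify:
  drop -3 from [-3] -> [] (empty!)
  satisfied 1 clause(s); 2 remain; assigned so far: [3, 5, 6]
CONFLICT (empty clause)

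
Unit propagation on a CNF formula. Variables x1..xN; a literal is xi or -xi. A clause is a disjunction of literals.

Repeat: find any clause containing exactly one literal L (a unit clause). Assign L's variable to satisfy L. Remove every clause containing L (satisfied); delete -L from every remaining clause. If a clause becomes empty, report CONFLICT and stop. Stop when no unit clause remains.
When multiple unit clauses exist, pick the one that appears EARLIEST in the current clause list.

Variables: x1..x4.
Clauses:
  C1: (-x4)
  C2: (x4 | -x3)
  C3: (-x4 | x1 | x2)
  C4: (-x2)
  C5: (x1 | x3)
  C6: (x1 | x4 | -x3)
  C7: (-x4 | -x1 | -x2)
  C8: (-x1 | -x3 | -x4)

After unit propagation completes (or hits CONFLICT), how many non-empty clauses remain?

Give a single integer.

unit clause [-4] forces x4=F; simplify:
  drop 4 from [4, -3] -> [-3]
  drop 4 from [1, 4, -3] -> [1, -3]
  satisfied 4 clause(s); 4 remain; assigned so far: [4]
unit clause [-3] forces x3=F; simplify:
  drop 3 from [1, 3] -> [1]
  satisfied 2 clause(s); 2 remain; assigned so far: [3, 4]
unit clause [-2] forces x2=F; simplify:
  satisfied 1 clause(s); 1 remain; assigned so far: [2, 3, 4]
unit clause [1] forces x1=T; simplify:
  satisfied 1 clause(s); 0 remain; assigned so far: [1, 2, 3, 4]

Answer: 0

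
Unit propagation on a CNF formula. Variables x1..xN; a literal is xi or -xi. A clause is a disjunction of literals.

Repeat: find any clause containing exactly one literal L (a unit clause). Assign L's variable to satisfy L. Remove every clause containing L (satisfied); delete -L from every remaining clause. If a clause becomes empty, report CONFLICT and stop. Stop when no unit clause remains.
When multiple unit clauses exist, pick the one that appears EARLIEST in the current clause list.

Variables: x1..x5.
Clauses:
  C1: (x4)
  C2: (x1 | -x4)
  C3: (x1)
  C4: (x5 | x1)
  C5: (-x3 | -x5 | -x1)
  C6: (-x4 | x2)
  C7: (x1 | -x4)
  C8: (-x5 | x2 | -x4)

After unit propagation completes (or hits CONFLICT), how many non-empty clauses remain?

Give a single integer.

unit clause [4] forces x4=T; simplify:
  drop -4 from [1, -4] -> [1]
  drop -4 from [-4, 2] -> [2]
  drop -4 from [1, -4] -> [1]
  drop -4 from [-5, 2, -4] -> [-5, 2]
  satisfied 1 clause(s); 7 remain; assigned so far: [4]
unit clause [1] forces x1=T; simplify:
  drop -1 from [-3, -5, -1] -> [-3, -5]
  satisfied 4 clause(s); 3 remain; assigned so far: [1, 4]
unit clause [2] forces x2=T; simplify:
  satisfied 2 clause(s); 1 remain; assigned so far: [1, 2, 4]

Answer: 1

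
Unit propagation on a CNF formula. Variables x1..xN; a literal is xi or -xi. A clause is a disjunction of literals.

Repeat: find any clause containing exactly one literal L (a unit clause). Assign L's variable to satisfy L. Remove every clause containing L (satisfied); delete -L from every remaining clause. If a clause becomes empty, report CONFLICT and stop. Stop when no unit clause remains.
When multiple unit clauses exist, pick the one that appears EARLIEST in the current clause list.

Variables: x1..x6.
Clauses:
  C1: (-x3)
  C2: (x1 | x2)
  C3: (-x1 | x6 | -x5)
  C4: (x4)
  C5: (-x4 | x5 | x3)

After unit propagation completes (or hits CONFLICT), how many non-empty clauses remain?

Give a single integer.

Answer: 2

Derivation:
unit clause [-3] forces x3=F; simplify:
  drop 3 from [-4, 5, 3] -> [-4, 5]
  satisfied 1 clause(s); 4 remain; assigned so far: [3]
unit clause [4] forces x4=T; simplify:
  drop -4 from [-4, 5] -> [5]
  satisfied 1 clause(s); 3 remain; assigned so far: [3, 4]
unit clause [5] forces x5=T; simplify:
  drop -5 from [-1, 6, -5] -> [-1, 6]
  satisfied 1 clause(s); 2 remain; assigned so far: [3, 4, 5]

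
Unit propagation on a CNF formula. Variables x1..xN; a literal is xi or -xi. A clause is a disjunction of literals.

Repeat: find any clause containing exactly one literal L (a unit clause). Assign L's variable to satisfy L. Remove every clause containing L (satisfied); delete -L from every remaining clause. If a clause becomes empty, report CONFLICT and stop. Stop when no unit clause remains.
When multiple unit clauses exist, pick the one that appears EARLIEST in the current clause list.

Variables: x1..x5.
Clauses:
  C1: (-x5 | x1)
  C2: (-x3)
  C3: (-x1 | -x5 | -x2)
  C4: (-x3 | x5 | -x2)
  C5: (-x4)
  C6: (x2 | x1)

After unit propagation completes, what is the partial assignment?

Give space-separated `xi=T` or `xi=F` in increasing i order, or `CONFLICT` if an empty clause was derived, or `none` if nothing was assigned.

unit clause [-3] forces x3=F; simplify:
  satisfied 2 clause(s); 4 remain; assigned so far: [3]
unit clause [-4] forces x4=F; simplify:
  satisfied 1 clause(s); 3 remain; assigned so far: [3, 4]

Answer: x3=F x4=F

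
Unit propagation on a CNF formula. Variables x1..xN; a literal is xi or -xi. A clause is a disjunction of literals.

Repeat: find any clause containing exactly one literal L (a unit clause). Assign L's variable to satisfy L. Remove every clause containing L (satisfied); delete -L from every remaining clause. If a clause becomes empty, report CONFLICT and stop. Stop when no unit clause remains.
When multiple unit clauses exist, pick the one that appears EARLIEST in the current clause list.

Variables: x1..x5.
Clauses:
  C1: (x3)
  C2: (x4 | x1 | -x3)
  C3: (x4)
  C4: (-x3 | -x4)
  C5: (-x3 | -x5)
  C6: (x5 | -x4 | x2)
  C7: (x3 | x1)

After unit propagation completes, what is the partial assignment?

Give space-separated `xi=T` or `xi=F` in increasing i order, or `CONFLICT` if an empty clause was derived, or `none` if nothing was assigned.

Answer: CONFLICT

Derivation:
unit clause [3] forces x3=T; simplify:
  drop -3 from [4, 1, -3] -> [4, 1]
  drop -3 from [-3, -4] -> [-4]
  drop -3 from [-3, -5] -> [-5]
  satisfied 2 clause(s); 5 remain; assigned so far: [3]
unit clause [4] forces x4=T; simplify:
  drop -4 from [-4] -> [] (empty!)
  drop -4 from [5, -4, 2] -> [5, 2]
  satisfied 2 clause(s); 3 remain; assigned so far: [3, 4]
CONFLICT (empty clause)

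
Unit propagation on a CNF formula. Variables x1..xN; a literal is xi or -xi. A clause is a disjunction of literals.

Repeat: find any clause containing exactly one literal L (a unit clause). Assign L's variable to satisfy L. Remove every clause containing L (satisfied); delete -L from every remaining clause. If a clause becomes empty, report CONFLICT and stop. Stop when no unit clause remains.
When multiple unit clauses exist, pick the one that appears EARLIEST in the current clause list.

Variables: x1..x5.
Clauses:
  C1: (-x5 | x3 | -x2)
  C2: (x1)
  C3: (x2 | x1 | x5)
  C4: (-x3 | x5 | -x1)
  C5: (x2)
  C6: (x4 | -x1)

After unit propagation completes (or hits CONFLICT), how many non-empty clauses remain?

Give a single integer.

unit clause [1] forces x1=T; simplify:
  drop -1 from [-3, 5, -1] -> [-3, 5]
  drop -1 from [4, -1] -> [4]
  satisfied 2 clause(s); 4 remain; assigned so far: [1]
unit clause [2] forces x2=T; simplify:
  drop -2 from [-5, 3, -2] -> [-5, 3]
  satisfied 1 clause(s); 3 remain; assigned so far: [1, 2]
unit clause [4] forces x4=T; simplify:
  satisfied 1 clause(s); 2 remain; assigned so far: [1, 2, 4]

Answer: 2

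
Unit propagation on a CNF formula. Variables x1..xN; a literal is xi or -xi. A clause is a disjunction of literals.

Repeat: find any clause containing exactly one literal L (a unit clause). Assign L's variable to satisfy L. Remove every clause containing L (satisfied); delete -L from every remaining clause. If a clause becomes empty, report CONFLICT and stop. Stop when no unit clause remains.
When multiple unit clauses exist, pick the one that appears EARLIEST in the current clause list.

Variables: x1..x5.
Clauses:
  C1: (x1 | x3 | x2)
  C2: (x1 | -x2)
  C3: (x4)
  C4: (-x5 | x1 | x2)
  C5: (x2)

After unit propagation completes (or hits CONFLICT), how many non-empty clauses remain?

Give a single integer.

Answer: 0

Derivation:
unit clause [4] forces x4=T; simplify:
  satisfied 1 clause(s); 4 remain; assigned so far: [4]
unit clause [2] forces x2=T; simplify:
  drop -2 from [1, -2] -> [1]
  satisfied 3 clause(s); 1 remain; assigned so far: [2, 4]
unit clause [1] forces x1=T; simplify:
  satisfied 1 clause(s); 0 remain; assigned so far: [1, 2, 4]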